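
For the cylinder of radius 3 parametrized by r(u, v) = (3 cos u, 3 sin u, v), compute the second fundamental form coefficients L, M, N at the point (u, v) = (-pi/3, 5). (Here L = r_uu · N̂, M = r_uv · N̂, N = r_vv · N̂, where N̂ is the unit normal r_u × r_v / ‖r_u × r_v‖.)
L = -3;  M = 0;  N = 0

Compute the unit normal N̂(u, v) = (cos(u), sin(u), 0), and the second partials r_uu, r_uv, r_vv. Take dot products:
  L(u, v) = r_uu · N̂ = -3,
  M(u, v) = r_uv · N̂ = 0,
  N(u, v) = r_vv · N̂ = 0.
Evaluating at (u, v) = (-pi/3, 5):
  L = -3, M = 0, N = 0.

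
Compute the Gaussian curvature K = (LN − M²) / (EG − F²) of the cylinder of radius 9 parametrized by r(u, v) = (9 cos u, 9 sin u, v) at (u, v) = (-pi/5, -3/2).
K = 0

Coefficients of the first fundamental form: E = 81, F = 0, G = 1.
Coefficients of the second fundamental form: L = -9, M = 0, N = 0.
Assemble K = (LN − M²)/(EG − F²) = 0. At (u, v) = (-pi/5, -3/2): K = 0.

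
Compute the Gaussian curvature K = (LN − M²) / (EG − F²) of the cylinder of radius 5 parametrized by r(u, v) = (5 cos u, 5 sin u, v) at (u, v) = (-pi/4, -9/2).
K = 0

Coefficients of the first fundamental form: E = 25, F = 0, G = 1.
Coefficients of the second fundamental form: L = -5, M = 0, N = 0.
Assemble K = (LN − M²)/(EG − F²) = 0. At (u, v) = (-pi/4, -9/2): K = 0.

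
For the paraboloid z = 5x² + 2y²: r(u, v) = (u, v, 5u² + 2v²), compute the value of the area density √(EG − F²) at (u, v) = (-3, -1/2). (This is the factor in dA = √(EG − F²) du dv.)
√(EG − F²)|_{(-3, -1/2)} = sqrt(905)

E = 100*u^2 + 1, F = 40*u*v, G = 16*v^2 + 1, so EG − F² = 100*u^2 + 16*v^2 + 1. Taking the positive square root: √(EG − F²) = sqrt(100*u^2 + 16*v^2 + 1). At (u, v) = (-3, -1/2): sqrt(905).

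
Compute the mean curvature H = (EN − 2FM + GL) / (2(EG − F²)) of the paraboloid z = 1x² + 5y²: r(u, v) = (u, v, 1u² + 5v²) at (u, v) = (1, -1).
H = 2*sqrt(105)/175

With E = 4*u^2 + 1, F = 20*u*v, G = 100*v^2 + 1, L = 2/sqrt(4*u^2 + 100*v^2 + 1), M = 0, N = 10/sqrt(4*u^2 + 100*v^2 + 1), assemble
  H = (EN − 2FM + GL) / (2(EG − F²)) = 2*(10*u^2 + 50*v^2 + 3)/(4*u^2 + 100*v^2 + 1)^(3/2).
At (u, v) = (1, -1): H = 2*sqrt(105)/175.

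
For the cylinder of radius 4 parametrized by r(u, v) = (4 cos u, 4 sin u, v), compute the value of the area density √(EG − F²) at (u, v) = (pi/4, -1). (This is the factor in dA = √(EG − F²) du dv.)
√(EG − F²)|_{(pi/4, -1)} = 4

E = 16, F = 0, G = 1, so EG − F² = 16. Taking the positive square root: √(EG − F²) = 4. At (u, v) = (pi/4, -1): 4.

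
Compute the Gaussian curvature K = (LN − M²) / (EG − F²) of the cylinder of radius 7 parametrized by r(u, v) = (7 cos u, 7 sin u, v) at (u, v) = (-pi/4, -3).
K = 0

Coefficients of the first fundamental form: E = 49, F = 0, G = 1.
Coefficients of the second fundamental form: L = -7, M = 0, N = 0.
Assemble K = (LN − M²)/(EG − F²) = 0. At (u, v) = (-pi/4, -3): K = 0.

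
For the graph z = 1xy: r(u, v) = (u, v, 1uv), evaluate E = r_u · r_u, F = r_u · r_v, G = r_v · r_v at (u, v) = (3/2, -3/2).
E = 13/4;  F = -9/4;  G = 13/4

Partials: r_u = (1, 0, v), r_v = (0, 1, u). As functions of (u, v):
  E = r_u · r_u = v^2 + 1,
  F = r_u · r_v = u*v,
  G = r_v · r_v = u^2 + 1.
Evaluating at (u, v) = (3/2, -3/2): E = 13/4, F = -9/4, G = 13/4.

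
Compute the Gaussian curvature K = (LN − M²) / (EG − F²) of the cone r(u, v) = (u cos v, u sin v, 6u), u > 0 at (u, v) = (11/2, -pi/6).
K = 0

Coefficients of the first fundamental form: E = 37, F = 0, G = u^2.
Coefficients of the second fundamental form: L = 0, M = 0, N = 6*sqrt(37)*u^2/(37*Abs(u)).
Assemble K = (LN − M²)/(EG − F²) = 0. At (u, v) = (11/2, -pi/6): K = 0.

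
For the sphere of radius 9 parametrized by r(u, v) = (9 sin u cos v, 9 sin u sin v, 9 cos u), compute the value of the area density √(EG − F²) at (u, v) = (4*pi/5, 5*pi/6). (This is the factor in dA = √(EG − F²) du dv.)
√(EG − F²)|_{(4*pi/5, 5*pi/6)} = 81*sqrt(10 - 2*sqrt(5))/4

E = 81, F = 0, G = 81*sin(u)^2, so EG − F² = 6561*sin(u)^2. Taking the positive square root: √(EG − F²) = 81*Abs(sin(u)). At (u, v) = (4*pi/5, 5*pi/6): 81*sqrt(10 - 2*sqrt(5))/4.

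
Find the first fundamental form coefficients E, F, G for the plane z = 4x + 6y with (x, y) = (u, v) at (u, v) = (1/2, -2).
E = 17;  F = 24;  G = 37

Partials: r_u = (1, 0, 4), r_v = (0, 1, 6). As functions of (u, v):
  E = r_u · r_u = 17,
  F = r_u · r_v = 24,
  G = r_v · r_v = 37.
Evaluating at (u, v) = (1/2, -2): E = 17, F = 24, G = 37.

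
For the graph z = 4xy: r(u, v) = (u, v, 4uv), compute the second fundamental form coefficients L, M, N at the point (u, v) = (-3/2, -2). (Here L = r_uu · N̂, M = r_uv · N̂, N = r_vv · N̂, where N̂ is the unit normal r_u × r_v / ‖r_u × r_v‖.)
L = 0;  M = 4*sqrt(101)/101;  N = 0

Compute the unit normal N̂(u, v) = (-4*v/sqrt(16*u^2 + 16*v^2 + 1), -4*u/sqrt(16*u^2 + 16*v^2 + 1), 1/sqrt(16*u^2 + 16*v^2 + 1)), and the second partials r_uu, r_uv, r_vv. Take dot products:
  L(u, v) = r_uu · N̂ = 0,
  M(u, v) = r_uv · N̂ = 4/sqrt(16*u^2 + 16*v^2 + 1),
  N(u, v) = r_vv · N̂ = 0.
Evaluating at (u, v) = (-3/2, -2):
  L = 0, M = 4*sqrt(101)/101, N = 0.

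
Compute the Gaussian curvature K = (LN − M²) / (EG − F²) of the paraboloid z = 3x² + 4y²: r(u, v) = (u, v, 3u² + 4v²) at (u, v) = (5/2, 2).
K = 12/58081

Coefficients of the first fundamental form: E = 36*u^2 + 1, F = 48*u*v, G = 64*v^2 + 1.
Coefficients of the second fundamental form: L = 6/sqrt(36*u^2 + 64*v^2 + 1), M = 0, N = 8/sqrt(36*u^2 + 64*v^2 + 1).
Assemble K = (LN − M²)/(EG − F²) = 48/(1296*u^4 + 4608*u^2*v^2 + 72*u^2 + 4096*v^4 + 128*v^2 + 1). At (u, v) = (5/2, 2): K = 12/58081.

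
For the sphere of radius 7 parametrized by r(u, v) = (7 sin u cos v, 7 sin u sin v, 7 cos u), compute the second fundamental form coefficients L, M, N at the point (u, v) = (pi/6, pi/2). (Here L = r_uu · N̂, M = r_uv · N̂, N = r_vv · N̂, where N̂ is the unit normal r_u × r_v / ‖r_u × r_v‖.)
L = -7;  M = 0;  N = -7/4

Compute the unit normal N̂(u, v) = (sin(u)^2*cos(v)/Abs(sin(u)), sin(u)^2*sin(v)/Abs(sin(u)), sin(2*u)/(2*Abs(sin(u)))), and the second partials r_uu, r_uv, r_vv. Take dot products:
  L(u, v) = r_uu · N̂ = -7*sin(u)/Abs(sin(u)),
  M(u, v) = r_uv · N̂ = 0,
  N(u, v) = r_vv · N̂ = -7*sin(u)^3/Abs(sin(u)).
Evaluating at (u, v) = (pi/6, pi/2):
  L = -7, M = 0, N = -7/4.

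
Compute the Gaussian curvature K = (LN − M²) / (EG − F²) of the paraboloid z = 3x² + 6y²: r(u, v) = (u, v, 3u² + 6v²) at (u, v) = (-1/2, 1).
K = 18/5929

Coefficients of the first fundamental form: E = 36*u^2 + 1, F = 72*u*v, G = 144*v^2 + 1.
Coefficients of the second fundamental form: L = 6/sqrt(36*u^2 + 144*v^2 + 1), M = 0, N = 12/sqrt(36*u^2 + 144*v^2 + 1).
Assemble K = (LN − M²)/(EG − F²) = 72/(1296*u^4 + 10368*u^2*v^2 + 72*u^2 + 20736*v^4 + 288*v^2 + 1). At (u, v) = (-1/2, 1): K = 18/5929.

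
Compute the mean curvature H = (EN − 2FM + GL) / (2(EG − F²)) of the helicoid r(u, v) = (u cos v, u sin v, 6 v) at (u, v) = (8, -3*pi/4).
H = 0

With E = 1, F = 0, G = u^2 + 36, L = 0, M = -6/sqrt(u^2 + 36), N = 0, assemble
  H = (EN − 2FM + GL) / (2(EG − F²)) = 0.
At (u, v) = (8, -3*pi/4): H = 0.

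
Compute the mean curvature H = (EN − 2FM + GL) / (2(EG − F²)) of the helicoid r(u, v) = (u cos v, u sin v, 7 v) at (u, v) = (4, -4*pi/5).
H = 0

With E = 1, F = 0, G = u^2 + 49, L = 0, M = -7/sqrt(u^2 + 49), N = 0, assemble
  H = (EN − 2FM + GL) / (2(EG − F²)) = 0.
At (u, v) = (4, -4*pi/5): H = 0.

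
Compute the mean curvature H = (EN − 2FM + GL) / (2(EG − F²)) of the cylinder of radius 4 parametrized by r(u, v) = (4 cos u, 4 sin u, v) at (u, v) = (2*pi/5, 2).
H = -1/8

With E = 16, F = 0, G = 1, L = -4, M = 0, N = 0, assemble
  H = (EN − 2FM + GL) / (2(EG − F²)) = -1/8.
At (u, v) = (2*pi/5, 2): H = -1/8.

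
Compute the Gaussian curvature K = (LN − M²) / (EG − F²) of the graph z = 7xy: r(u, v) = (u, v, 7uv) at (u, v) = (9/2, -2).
K = -784/22629049

Coefficients of the first fundamental form: E = 49*v^2 + 1, F = 49*u*v, G = 49*u^2 + 1.
Coefficients of the second fundamental form: L = 0, M = 7/sqrt(49*u^2 + 49*v^2 + 1), N = 0.
Assemble K = (LN − M²)/(EG − F²) = -49/(2401*u^4 + 4802*u^2*v^2 + 98*u^2 + 2401*v^4 + 98*v^2 + 1). At (u, v) = (9/2, -2): K = -784/22629049.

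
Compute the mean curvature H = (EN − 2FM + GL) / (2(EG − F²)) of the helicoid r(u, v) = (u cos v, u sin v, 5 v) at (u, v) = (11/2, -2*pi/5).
H = 0

With E = 1, F = 0, G = u^2 + 25, L = 0, M = -5/sqrt(u^2 + 25), N = 0, assemble
  H = (EN − 2FM + GL) / (2(EG − F²)) = 0.
At (u, v) = (11/2, -2*pi/5): H = 0.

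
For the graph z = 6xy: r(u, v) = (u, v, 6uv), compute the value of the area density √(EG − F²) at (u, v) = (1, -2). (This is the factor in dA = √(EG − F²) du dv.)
√(EG − F²)|_{(1, -2)} = sqrt(181)

E = 36*v^2 + 1, F = 36*u*v, G = 36*u^2 + 1, so EG − F² = 36*u^2 + 36*v^2 + 1. Taking the positive square root: √(EG − F²) = sqrt(36*u^2 + 36*v^2 + 1). At (u, v) = (1, -2): sqrt(181).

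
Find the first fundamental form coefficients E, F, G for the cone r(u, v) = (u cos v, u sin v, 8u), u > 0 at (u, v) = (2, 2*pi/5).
E = 65;  F = 0;  G = 4

Partials: r_u = (cos(v), sin(v), 8), r_v = (-u*sin(v), u*cos(v), 0). As functions of (u, v):
  E = r_u · r_u = 65,
  F = r_u · r_v = 0,
  G = r_v · r_v = u^2.
Evaluating at (u, v) = (2, 2*pi/5): E = 65, F = 0, G = 4.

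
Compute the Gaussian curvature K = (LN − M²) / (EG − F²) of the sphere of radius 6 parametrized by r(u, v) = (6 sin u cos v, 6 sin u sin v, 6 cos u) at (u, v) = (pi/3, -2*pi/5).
K = 1/36

Coefficients of the first fundamental form: E = 36, F = 0, G = 36*sin(u)^2.
Coefficients of the second fundamental form: L = -6*sin(u)/Abs(sin(u)), M = 0, N = -6*sin(u)^3/Abs(sin(u)).
Assemble K = (LN − M²)/(EG − F²) = 1/36. At (u, v) = (pi/3, -2*pi/5): K = 1/36.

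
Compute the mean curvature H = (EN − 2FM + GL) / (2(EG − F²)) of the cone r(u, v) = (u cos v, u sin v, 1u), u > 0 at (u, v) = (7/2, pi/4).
H = sqrt(2)/14

With E = 2, F = 0, G = u^2, L = 0, M = 0, N = sqrt(2)*u^2/(2*Abs(u)), assemble
  H = (EN − 2FM + GL) / (2(EG − F²)) = sqrt(2)/(4*Abs(u)).
At (u, v) = (7/2, pi/4): H = sqrt(2)/14.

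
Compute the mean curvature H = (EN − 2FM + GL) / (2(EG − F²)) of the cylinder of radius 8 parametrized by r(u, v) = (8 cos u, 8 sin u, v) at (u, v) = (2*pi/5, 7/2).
H = -1/16

With E = 64, F = 0, G = 1, L = -8, M = 0, N = 0, assemble
  H = (EN − 2FM + GL) / (2(EG − F²)) = -1/16.
At (u, v) = (2*pi/5, 7/2): H = -1/16.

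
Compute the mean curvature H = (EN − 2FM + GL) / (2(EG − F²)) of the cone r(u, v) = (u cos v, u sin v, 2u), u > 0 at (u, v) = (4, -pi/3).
H = sqrt(5)/20

With E = 5, F = 0, G = u^2, L = 0, M = 0, N = 2*sqrt(5)*u^2/(5*Abs(u)), assemble
  H = (EN − 2FM + GL) / (2(EG − F²)) = sqrt(5)/(5*Abs(u)).
At (u, v) = (4, -pi/3): H = sqrt(5)/20.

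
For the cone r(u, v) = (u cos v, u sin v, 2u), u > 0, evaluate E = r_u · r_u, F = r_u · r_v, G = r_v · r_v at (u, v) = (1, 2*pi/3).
E = 5;  F = 0;  G = 1

Partials: r_u = (cos(v), sin(v), 2), r_v = (-u*sin(v), u*cos(v), 0). As functions of (u, v):
  E = r_u · r_u = 5,
  F = r_u · r_v = 0,
  G = r_v · r_v = u^2.
Evaluating at (u, v) = (1, 2*pi/3): E = 5, F = 0, G = 1.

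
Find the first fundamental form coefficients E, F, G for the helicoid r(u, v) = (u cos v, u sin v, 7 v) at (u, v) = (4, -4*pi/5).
E = 1;  F = 0;  G = 65

Partials: r_u = (cos(v), sin(v), 0), r_v = (-u*sin(v), u*cos(v), 7). As functions of (u, v):
  E = r_u · r_u = 1,
  F = r_u · r_v = 0,
  G = r_v · r_v = u^2 + 49.
Evaluating at (u, v) = (4, -4*pi/5): E = 1, F = 0, G = 65.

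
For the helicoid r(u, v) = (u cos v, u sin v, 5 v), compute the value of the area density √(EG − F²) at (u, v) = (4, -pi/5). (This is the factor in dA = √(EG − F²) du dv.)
√(EG − F²)|_{(4, -pi/5)} = sqrt(41)

E = 1, F = 0, G = u^2 + 25, so EG − F² = u^2 + 25. Taking the positive square root: √(EG − F²) = sqrt(u^2 + 25). At (u, v) = (4, -pi/5): sqrt(41).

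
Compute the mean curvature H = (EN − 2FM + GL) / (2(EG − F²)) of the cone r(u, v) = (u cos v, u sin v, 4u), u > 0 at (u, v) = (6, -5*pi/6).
H = sqrt(17)/51

With E = 17, F = 0, G = u^2, L = 0, M = 0, N = 4*sqrt(17)*u^2/(17*Abs(u)), assemble
  H = (EN − 2FM + GL) / (2(EG − F²)) = 2*sqrt(17)/(17*Abs(u)).
At (u, v) = (6, -5*pi/6): H = sqrt(17)/51.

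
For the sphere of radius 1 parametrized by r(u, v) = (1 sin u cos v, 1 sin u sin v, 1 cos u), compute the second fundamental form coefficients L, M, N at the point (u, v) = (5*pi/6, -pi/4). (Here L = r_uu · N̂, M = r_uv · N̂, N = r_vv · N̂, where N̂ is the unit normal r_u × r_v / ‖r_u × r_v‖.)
L = -1;  M = 0;  N = -1/4

Compute the unit normal N̂(u, v) = (sin(u)^2*cos(v)/Abs(sin(u)), sin(u)^2*sin(v)/Abs(sin(u)), sin(2*u)/(2*Abs(sin(u)))), and the second partials r_uu, r_uv, r_vv. Take dot products:
  L(u, v) = r_uu · N̂ = -sin(u)/Abs(sin(u)),
  M(u, v) = r_uv · N̂ = 0,
  N(u, v) = r_vv · N̂ = -sin(u)^3/Abs(sin(u)).
Evaluating at (u, v) = (5*pi/6, -pi/4):
  L = -1, M = 0, N = -1/4.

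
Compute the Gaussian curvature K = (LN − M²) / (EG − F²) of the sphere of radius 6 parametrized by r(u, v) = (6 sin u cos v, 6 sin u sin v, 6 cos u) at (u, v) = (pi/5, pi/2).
K = 1/36

Coefficients of the first fundamental form: E = 36, F = 0, G = 36*sin(u)^2.
Coefficients of the second fundamental form: L = -6*sin(u)/Abs(sin(u)), M = 0, N = -6*sin(u)^3/Abs(sin(u)).
Assemble K = (LN − M²)/(EG − F²) = 1/36. At (u, v) = (pi/5, pi/2): K = 1/36.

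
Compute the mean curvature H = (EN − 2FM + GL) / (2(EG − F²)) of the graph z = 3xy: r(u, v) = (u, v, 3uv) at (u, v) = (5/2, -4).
H = 432*sqrt(805)/129605

With E = 9*v^2 + 1, F = 9*u*v, G = 9*u^2 + 1, L = 0, M = 3/sqrt(9*u^2 + 9*v^2 + 1), N = 0, assemble
  H = (EN − 2FM + GL) / (2(EG − F²)) = -27*u*v/(9*u^2 + 9*v^2 + 1)^(3/2).
At (u, v) = (5/2, -4): H = 432*sqrt(805)/129605.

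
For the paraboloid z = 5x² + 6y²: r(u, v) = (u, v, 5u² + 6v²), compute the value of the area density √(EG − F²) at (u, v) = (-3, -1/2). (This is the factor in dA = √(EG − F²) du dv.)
√(EG − F²)|_{(-3, -1/2)} = sqrt(937)

E = 100*u^2 + 1, F = 120*u*v, G = 144*v^2 + 1, so EG − F² = 100*u^2 + 144*v^2 + 1. Taking the positive square root: √(EG − F²) = sqrt(100*u^2 + 144*v^2 + 1). At (u, v) = (-3, -1/2): sqrt(937).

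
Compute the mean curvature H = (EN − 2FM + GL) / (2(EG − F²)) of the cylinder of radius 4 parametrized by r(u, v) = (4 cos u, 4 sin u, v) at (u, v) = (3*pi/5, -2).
H = -1/8

With E = 16, F = 0, G = 1, L = -4, M = 0, N = 0, assemble
  H = (EN − 2FM + GL) / (2(EG − F²)) = -1/8.
At (u, v) = (3*pi/5, -2): H = -1/8.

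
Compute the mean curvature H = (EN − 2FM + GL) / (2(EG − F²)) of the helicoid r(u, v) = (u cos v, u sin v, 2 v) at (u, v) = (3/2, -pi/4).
H = 0

With E = 1, F = 0, G = u^2 + 4, L = 0, M = -2/sqrt(u^2 + 4), N = 0, assemble
  H = (EN − 2FM + GL) / (2(EG − F²)) = 0.
At (u, v) = (3/2, -pi/4): H = 0.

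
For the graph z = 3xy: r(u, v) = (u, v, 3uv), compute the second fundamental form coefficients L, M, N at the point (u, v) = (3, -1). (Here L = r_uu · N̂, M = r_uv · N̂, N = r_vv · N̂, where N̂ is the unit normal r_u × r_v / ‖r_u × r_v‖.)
L = 0;  M = 3*sqrt(91)/91;  N = 0

Compute the unit normal N̂(u, v) = (-3*v/sqrt(9*u^2 + 9*v^2 + 1), -3*u/sqrt(9*u^2 + 9*v^2 + 1), 1/sqrt(9*u^2 + 9*v^2 + 1)), and the second partials r_uu, r_uv, r_vv. Take dot products:
  L(u, v) = r_uu · N̂ = 0,
  M(u, v) = r_uv · N̂ = 3/sqrt(9*u^2 + 9*v^2 + 1),
  N(u, v) = r_vv · N̂ = 0.
Evaluating at (u, v) = (3, -1):
  L = 0, M = 3*sqrt(91)/91, N = 0.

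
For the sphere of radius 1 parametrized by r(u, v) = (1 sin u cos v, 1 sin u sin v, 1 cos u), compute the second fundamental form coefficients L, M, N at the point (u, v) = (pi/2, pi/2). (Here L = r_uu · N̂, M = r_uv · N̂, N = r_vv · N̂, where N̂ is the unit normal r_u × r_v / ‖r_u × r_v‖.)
L = -1;  M = 0;  N = -1

Compute the unit normal N̂(u, v) = (sin(u)^2*cos(v)/Abs(sin(u)), sin(u)^2*sin(v)/Abs(sin(u)), sin(2*u)/(2*Abs(sin(u)))), and the second partials r_uu, r_uv, r_vv. Take dot products:
  L(u, v) = r_uu · N̂ = -sin(u)/Abs(sin(u)),
  M(u, v) = r_uv · N̂ = 0,
  N(u, v) = r_vv · N̂ = -sin(u)^3/Abs(sin(u)).
Evaluating at (u, v) = (pi/2, pi/2):
  L = -1, M = 0, N = -1.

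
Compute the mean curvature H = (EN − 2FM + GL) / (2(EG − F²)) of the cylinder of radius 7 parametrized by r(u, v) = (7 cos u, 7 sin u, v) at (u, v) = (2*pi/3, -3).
H = -1/14

With E = 49, F = 0, G = 1, L = -7, M = 0, N = 0, assemble
  H = (EN − 2FM + GL) / (2(EG − F²)) = -1/14.
At (u, v) = (2*pi/3, -3): H = -1/14.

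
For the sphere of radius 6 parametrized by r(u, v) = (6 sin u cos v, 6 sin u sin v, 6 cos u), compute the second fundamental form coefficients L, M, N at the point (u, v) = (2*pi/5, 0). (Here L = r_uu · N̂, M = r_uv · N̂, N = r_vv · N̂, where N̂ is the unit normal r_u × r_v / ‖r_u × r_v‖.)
L = -6;  M = 0;  N = -15/4 - 3*sqrt(5)/4

Compute the unit normal N̂(u, v) = (sin(u)^2*cos(v)/Abs(sin(u)), sin(u)^2*sin(v)/Abs(sin(u)), sin(2*u)/(2*Abs(sin(u)))), and the second partials r_uu, r_uv, r_vv. Take dot products:
  L(u, v) = r_uu · N̂ = -6*sin(u)/Abs(sin(u)),
  M(u, v) = r_uv · N̂ = 0,
  N(u, v) = r_vv · N̂ = -6*sin(u)^3/Abs(sin(u)).
Evaluating at (u, v) = (2*pi/5, 0):
  L = -6, M = 0, N = -15/4 - 3*sqrt(5)/4.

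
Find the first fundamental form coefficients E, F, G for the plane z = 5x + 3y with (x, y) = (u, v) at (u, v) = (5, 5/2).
E = 26;  F = 15;  G = 10

Partials: r_u = (1, 0, 5), r_v = (0, 1, 3). As functions of (u, v):
  E = r_u · r_u = 26,
  F = r_u · r_v = 15,
  G = r_v · r_v = 10.
Evaluating at (u, v) = (5, 5/2): E = 26, F = 15, G = 10.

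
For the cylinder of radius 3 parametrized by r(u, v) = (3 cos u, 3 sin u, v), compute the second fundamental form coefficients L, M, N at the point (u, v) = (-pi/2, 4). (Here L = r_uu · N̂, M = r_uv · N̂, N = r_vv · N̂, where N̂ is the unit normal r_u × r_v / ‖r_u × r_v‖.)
L = -3;  M = 0;  N = 0

Compute the unit normal N̂(u, v) = (cos(u), sin(u), 0), and the second partials r_uu, r_uv, r_vv. Take dot products:
  L(u, v) = r_uu · N̂ = -3,
  M(u, v) = r_uv · N̂ = 0,
  N(u, v) = r_vv · N̂ = 0.
Evaluating at (u, v) = (-pi/2, 4):
  L = -3, M = 0, N = 0.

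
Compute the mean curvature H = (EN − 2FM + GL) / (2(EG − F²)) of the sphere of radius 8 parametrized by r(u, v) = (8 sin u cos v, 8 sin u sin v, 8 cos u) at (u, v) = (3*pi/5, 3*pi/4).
H = -1/8

With E = 64, F = 0, G = 64*sin(u)^2, L = -8*sin(u)/Abs(sin(u)), M = 0, N = -8*sin(u)^3/Abs(sin(u)), assemble
  H = (EN − 2FM + GL) / (2(EG − F²)) = -sin(u)/(8*Abs(sin(u))).
At (u, v) = (3*pi/5, 3*pi/4): H = -1/8.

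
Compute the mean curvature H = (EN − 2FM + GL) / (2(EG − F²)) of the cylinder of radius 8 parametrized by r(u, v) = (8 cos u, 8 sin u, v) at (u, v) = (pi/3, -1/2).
H = -1/16

With E = 64, F = 0, G = 1, L = -8, M = 0, N = 0, assemble
  H = (EN − 2FM + GL) / (2(EG − F²)) = -1/16.
At (u, v) = (pi/3, -1/2): H = -1/16.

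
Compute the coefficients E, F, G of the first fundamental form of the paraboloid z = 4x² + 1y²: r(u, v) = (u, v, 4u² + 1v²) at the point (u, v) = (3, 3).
E = 577;  F = 144;  G = 37

Partials: r_u = (1, 0, 8*u), r_v = (0, 1, 2*v). As functions of (u, v):
  E = r_u · r_u = 64*u^2 + 1,
  F = r_u · r_v = 16*u*v,
  G = r_v · r_v = 4*v^2 + 1.
Evaluating at (u, v) = (3, 3): E = 577, F = 144, G = 37.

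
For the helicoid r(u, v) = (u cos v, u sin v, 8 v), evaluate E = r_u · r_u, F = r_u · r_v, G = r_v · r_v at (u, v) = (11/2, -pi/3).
E = 1;  F = 0;  G = 377/4

Partials: r_u = (cos(v), sin(v), 0), r_v = (-u*sin(v), u*cos(v), 8). As functions of (u, v):
  E = r_u · r_u = 1,
  F = r_u · r_v = 0,
  G = r_v · r_v = u^2 + 64.
Evaluating at (u, v) = (11/2, -pi/3): E = 1, F = 0, G = 377/4.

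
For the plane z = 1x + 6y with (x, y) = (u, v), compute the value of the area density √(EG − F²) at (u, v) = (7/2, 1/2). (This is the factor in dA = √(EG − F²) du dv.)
√(EG − F²)|_{(7/2, 1/2)} = sqrt(38)

E = 2, F = 6, G = 37, so EG − F² = 38. Taking the positive square root: √(EG − F²) = sqrt(38). At (u, v) = (7/2, 1/2): sqrt(38).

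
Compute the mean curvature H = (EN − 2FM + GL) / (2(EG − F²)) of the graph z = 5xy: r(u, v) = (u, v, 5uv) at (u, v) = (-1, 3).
H = 375*sqrt(251)/63001

With E = 25*v^2 + 1, F = 25*u*v, G = 25*u^2 + 1, L = 0, M = 5/sqrt(25*u^2 + 25*v^2 + 1), N = 0, assemble
  H = (EN − 2FM + GL) / (2(EG − F²)) = -125*u*v/(25*u^2 + 25*v^2 + 1)^(3/2).
At (u, v) = (-1, 3): H = 375*sqrt(251)/63001.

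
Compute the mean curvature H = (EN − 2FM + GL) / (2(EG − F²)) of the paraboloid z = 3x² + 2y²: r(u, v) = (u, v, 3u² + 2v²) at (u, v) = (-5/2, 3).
H = 887*sqrt(370)/136900

With E = 36*u^2 + 1, F = 24*u*v, G = 16*v^2 + 1, L = 6/sqrt(36*u^2 + 16*v^2 + 1), M = 0, N = 4/sqrt(36*u^2 + 16*v^2 + 1), assemble
  H = (EN − 2FM + GL) / (2(EG − F²)) = (72*u^2 + 48*v^2 + 5)/(36*u^2 + 16*v^2 + 1)^(3/2).
At (u, v) = (-5/2, 3): H = 887*sqrt(370)/136900.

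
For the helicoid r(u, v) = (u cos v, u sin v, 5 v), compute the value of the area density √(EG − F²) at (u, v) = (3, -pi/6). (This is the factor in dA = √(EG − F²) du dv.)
√(EG − F²)|_{(3, -pi/6)} = sqrt(34)

E = 1, F = 0, G = u^2 + 25, so EG − F² = u^2 + 25. Taking the positive square root: √(EG − F²) = sqrt(u^2 + 25). At (u, v) = (3, -pi/6): sqrt(34).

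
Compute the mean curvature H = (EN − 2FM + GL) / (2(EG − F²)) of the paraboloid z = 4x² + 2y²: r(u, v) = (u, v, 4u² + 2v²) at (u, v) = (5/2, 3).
H = 1382*sqrt(545)/297025

With E = 64*u^2 + 1, F = 32*u*v, G = 16*v^2 + 1, L = 8/sqrt(64*u^2 + 16*v^2 + 1), M = 0, N = 4/sqrt(64*u^2 + 16*v^2 + 1), assemble
  H = (EN − 2FM + GL) / (2(EG − F²)) = 2*(64*u^2 + 32*v^2 + 3)/(64*u^2 + 16*v^2 + 1)^(3/2).
At (u, v) = (5/2, 3): H = 1382*sqrt(545)/297025.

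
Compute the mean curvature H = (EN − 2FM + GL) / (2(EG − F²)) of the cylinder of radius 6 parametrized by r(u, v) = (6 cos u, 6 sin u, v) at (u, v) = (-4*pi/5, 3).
H = -1/12

With E = 36, F = 0, G = 1, L = -6, M = 0, N = 0, assemble
  H = (EN − 2FM + GL) / (2(EG − F²)) = -1/12.
At (u, v) = (-4*pi/5, 3): H = -1/12.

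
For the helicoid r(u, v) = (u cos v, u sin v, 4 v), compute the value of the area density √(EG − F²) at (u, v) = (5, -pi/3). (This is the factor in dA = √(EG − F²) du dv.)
√(EG − F²)|_{(5, -pi/3)} = sqrt(41)

E = 1, F = 0, G = u^2 + 16, so EG − F² = u^2 + 16. Taking the positive square root: √(EG − F²) = sqrt(u^2 + 16). At (u, v) = (5, -pi/3): sqrt(41).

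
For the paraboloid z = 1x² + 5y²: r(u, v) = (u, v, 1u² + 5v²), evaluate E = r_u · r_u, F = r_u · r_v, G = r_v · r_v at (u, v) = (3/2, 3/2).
E = 10;  F = 45;  G = 226

Partials: r_u = (1, 0, 2*u), r_v = (0, 1, 10*v). As functions of (u, v):
  E = r_u · r_u = 4*u^2 + 1,
  F = r_u · r_v = 20*u*v,
  G = r_v · r_v = 100*v^2 + 1.
Evaluating at (u, v) = (3/2, 3/2): E = 10, F = 45, G = 226.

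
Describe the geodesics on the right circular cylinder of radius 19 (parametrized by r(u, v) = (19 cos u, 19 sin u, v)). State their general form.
The cylinder is flat (K = 0) and locally isometric to the plane via the development (u, v) ↦ (19 u, v). Geodesics are the pre-images of straight lines: circles (v constant), vertical lines (u constant), and helices (v = c · u + d) for constants c, d.

A right cylinder has E = 19², F = 0, G = 1, so EG − F² = 19², and L = −19, M = N = 0, giving K = (LN − M²)/(EG − F²) = 0 everywhere. A flat surface is locally isometric to the Euclidean plane via the map (u, v) ↦ (19 u, v). Straight lines in the (x̃, ỹ) plane pull back to: (a) horizontal circles (v = const), (b) vertical generators (u = const), and (c) helices (19 u tan θ = v, i.e. v = c · u + d).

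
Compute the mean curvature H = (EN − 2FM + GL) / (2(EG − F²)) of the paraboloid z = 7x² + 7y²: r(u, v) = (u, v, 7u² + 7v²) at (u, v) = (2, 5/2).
H = 14077*sqrt(2010)/4040100

With E = 196*u^2 + 1, F = 196*u*v, G = 196*v^2 + 1, L = 14/sqrt(196*u^2 + 196*v^2 + 1), M = 0, N = 14/sqrt(196*u^2 + 196*v^2 + 1), assemble
  H = (EN − 2FM + GL) / (2(EG − F²)) = 14*(98*u^2 + 98*v^2 + 1)/(196*u^2 + 196*v^2 + 1)^(3/2).
At (u, v) = (2, 5/2): H = 14077*sqrt(2010)/4040100.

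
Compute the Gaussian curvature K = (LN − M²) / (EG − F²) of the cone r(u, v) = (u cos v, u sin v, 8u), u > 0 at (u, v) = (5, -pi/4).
K = 0

Coefficients of the first fundamental form: E = 65, F = 0, G = u^2.
Coefficients of the second fundamental form: L = 0, M = 0, N = 8*sqrt(65)*u^2/(65*Abs(u)).
Assemble K = (LN − M²)/(EG − F²) = 0. At (u, v) = (5, -pi/4): K = 0.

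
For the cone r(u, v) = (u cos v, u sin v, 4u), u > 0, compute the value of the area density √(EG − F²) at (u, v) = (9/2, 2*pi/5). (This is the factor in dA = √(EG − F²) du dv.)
√(EG − F²)|_{(9/2, 2*pi/5)} = 9*sqrt(17)/2

E = 17, F = 0, G = u^2, so EG − F² = 17*u^2. Taking the positive square root: √(EG − F²) = sqrt(17)*Abs(u). At (u, v) = (9/2, 2*pi/5): 9*sqrt(17)/2.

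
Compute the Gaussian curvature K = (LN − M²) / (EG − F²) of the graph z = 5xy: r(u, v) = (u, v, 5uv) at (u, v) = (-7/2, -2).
K = -400/2653641

Coefficients of the first fundamental form: E = 25*v^2 + 1, F = 25*u*v, G = 25*u^2 + 1.
Coefficients of the second fundamental form: L = 0, M = 5/sqrt(25*u^2 + 25*v^2 + 1), N = 0.
Assemble K = (LN − M²)/(EG − F²) = -25/(625*u^4 + 1250*u^2*v^2 + 50*u^2 + 625*v^4 + 50*v^2 + 1). At (u, v) = (-7/2, -2): K = -400/2653641.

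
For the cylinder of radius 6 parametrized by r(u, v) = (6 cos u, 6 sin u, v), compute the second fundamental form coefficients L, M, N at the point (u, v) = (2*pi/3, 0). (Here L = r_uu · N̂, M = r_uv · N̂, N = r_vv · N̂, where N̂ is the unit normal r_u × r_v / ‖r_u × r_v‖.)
L = -6;  M = 0;  N = 0

Compute the unit normal N̂(u, v) = (cos(u), sin(u), 0), and the second partials r_uu, r_uv, r_vv. Take dot products:
  L(u, v) = r_uu · N̂ = -6,
  M(u, v) = r_uv · N̂ = 0,
  N(u, v) = r_vv · N̂ = 0.
Evaluating at (u, v) = (2*pi/3, 0):
  L = -6, M = 0, N = 0.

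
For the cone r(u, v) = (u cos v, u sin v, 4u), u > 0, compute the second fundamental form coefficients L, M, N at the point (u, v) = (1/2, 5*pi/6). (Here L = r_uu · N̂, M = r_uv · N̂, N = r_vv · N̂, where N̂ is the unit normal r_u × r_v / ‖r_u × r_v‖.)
L = 0;  M = 0;  N = 2*sqrt(17)/17

Compute the unit normal N̂(u, v) = (-4*sqrt(17)*u*cos(v)/(17*Abs(u)), -4*sqrt(17)*u*sin(v)/(17*Abs(u)), sqrt(17)*u/(17*Abs(u))), and the second partials r_uu, r_uv, r_vv. Take dot products:
  L(u, v) = r_uu · N̂ = 0,
  M(u, v) = r_uv · N̂ = 0,
  N(u, v) = r_vv · N̂ = 4*sqrt(17)*u^2/(17*Abs(u)).
Evaluating at (u, v) = (1/2, 5*pi/6):
  L = 0, M = 0, N = 2*sqrt(17)/17.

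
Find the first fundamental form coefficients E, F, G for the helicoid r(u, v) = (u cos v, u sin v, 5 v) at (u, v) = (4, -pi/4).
E = 1;  F = 0;  G = 41

Partials: r_u = (cos(v), sin(v), 0), r_v = (-u*sin(v), u*cos(v), 5). As functions of (u, v):
  E = r_u · r_u = 1,
  F = r_u · r_v = 0,
  G = r_v · r_v = u^2 + 25.
Evaluating at (u, v) = (4, -pi/4): E = 1, F = 0, G = 41.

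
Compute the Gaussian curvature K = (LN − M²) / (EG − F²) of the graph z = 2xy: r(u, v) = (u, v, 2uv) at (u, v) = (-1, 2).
K = -4/441

Coefficients of the first fundamental form: E = 4*v^2 + 1, F = 4*u*v, G = 4*u^2 + 1.
Coefficients of the second fundamental form: L = 0, M = 2/sqrt(4*u^2 + 4*v^2 + 1), N = 0.
Assemble K = (LN − M²)/(EG − F²) = -4/(16*u^4 + 32*u^2*v^2 + 8*u^2 + 16*v^4 + 8*v^2 + 1). At (u, v) = (-1, 2): K = -4/441.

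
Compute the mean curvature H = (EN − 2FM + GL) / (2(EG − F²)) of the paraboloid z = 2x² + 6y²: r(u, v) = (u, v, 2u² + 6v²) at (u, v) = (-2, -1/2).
H = 464*sqrt(101)/10201

With E = 16*u^2 + 1, F = 48*u*v, G = 144*v^2 + 1, L = 4/sqrt(16*u^2 + 144*v^2 + 1), M = 0, N = 12/sqrt(16*u^2 + 144*v^2 + 1), assemble
  H = (EN − 2FM + GL) / (2(EG − F²)) = 8*(12*u^2 + 36*v^2 + 1)/(16*u^2 + 144*v^2 + 1)^(3/2).
At (u, v) = (-2, -1/2): H = 464*sqrt(101)/10201.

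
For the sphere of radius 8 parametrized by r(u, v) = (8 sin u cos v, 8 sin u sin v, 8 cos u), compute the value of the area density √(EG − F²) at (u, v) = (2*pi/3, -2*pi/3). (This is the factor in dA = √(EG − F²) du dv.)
√(EG − F²)|_{(2*pi/3, -2*pi/3)} = 32*sqrt(3)

E = 64, F = 0, G = 64*sin(u)^2, so EG − F² = 4096*sin(u)^2. Taking the positive square root: √(EG − F²) = 64*Abs(sin(u)). At (u, v) = (2*pi/3, -2*pi/3): 32*sqrt(3).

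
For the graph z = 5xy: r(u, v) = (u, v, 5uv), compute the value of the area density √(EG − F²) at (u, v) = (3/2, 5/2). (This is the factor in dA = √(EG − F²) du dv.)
√(EG − F²)|_{(3/2, 5/2)} = sqrt(854)/2

E = 25*v^2 + 1, F = 25*u*v, G = 25*u^2 + 1, so EG − F² = 25*u^2 + 25*v^2 + 1. Taking the positive square root: √(EG − F²) = sqrt(25*u^2 + 25*v^2 + 1). At (u, v) = (3/2, 5/2): sqrt(854)/2.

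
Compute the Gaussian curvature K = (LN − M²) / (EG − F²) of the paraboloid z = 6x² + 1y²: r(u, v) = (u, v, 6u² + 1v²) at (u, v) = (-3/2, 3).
K = 24/130321

Coefficients of the first fundamental form: E = 144*u^2 + 1, F = 24*u*v, G = 4*v^2 + 1.
Coefficients of the second fundamental form: L = 12/sqrt(144*u^2 + 4*v^2 + 1), M = 0, N = 2/sqrt(144*u^2 + 4*v^2 + 1).
Assemble K = (LN − M²)/(EG − F²) = 24/(20736*u^4 + 1152*u^2*v^2 + 288*u^2 + 16*v^4 + 8*v^2 + 1). At (u, v) = (-3/2, 3): K = 24/130321.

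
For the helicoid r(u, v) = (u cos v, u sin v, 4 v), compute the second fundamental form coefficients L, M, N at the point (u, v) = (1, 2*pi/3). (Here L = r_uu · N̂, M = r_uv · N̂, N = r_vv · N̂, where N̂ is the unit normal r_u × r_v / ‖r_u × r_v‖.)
L = 0;  M = -4*sqrt(17)/17;  N = 0

Compute the unit normal N̂(u, v) = (4*sin(v)/sqrt(u^2 + 16), -4*cos(v)/sqrt(u^2 + 16), u/sqrt(u^2 + 16)), and the second partials r_uu, r_uv, r_vv. Take dot products:
  L(u, v) = r_uu · N̂ = 0,
  M(u, v) = r_uv · N̂ = -4/sqrt(u^2 + 16),
  N(u, v) = r_vv · N̂ = 0.
Evaluating at (u, v) = (1, 2*pi/3):
  L = 0, M = -4*sqrt(17)/17, N = 0.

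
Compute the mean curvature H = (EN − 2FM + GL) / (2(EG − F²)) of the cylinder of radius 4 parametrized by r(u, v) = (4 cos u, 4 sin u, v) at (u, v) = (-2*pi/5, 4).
H = -1/8

With E = 16, F = 0, G = 1, L = -4, M = 0, N = 0, assemble
  H = (EN − 2FM + GL) / (2(EG − F²)) = -1/8.
At (u, v) = (-2*pi/5, 4): H = -1/8.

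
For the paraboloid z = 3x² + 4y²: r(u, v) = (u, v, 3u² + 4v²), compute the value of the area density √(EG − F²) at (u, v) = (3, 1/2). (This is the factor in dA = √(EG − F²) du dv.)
√(EG − F²)|_{(3, 1/2)} = sqrt(341)

E = 36*u^2 + 1, F = 48*u*v, G = 64*v^2 + 1, so EG − F² = 36*u^2 + 64*v^2 + 1. Taking the positive square root: √(EG − F²) = sqrt(36*u^2 + 64*v^2 + 1). At (u, v) = (3, 1/2): sqrt(341).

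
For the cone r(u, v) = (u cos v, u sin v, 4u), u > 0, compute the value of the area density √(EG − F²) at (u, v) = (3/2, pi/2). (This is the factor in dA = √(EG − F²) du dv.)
√(EG − F²)|_{(3/2, pi/2)} = 3*sqrt(17)/2

E = 17, F = 0, G = u^2, so EG − F² = 17*u^2. Taking the positive square root: √(EG − F²) = sqrt(17)*Abs(u). At (u, v) = (3/2, pi/2): 3*sqrt(17)/2.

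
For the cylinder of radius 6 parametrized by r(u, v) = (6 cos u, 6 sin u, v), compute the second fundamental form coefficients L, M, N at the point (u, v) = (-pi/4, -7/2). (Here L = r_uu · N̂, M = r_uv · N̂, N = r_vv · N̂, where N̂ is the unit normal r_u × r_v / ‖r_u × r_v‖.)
L = -6;  M = 0;  N = 0

Compute the unit normal N̂(u, v) = (cos(u), sin(u), 0), and the second partials r_uu, r_uv, r_vv. Take dot products:
  L(u, v) = r_uu · N̂ = -6,
  M(u, v) = r_uv · N̂ = 0,
  N(u, v) = r_vv · N̂ = 0.
Evaluating at (u, v) = (-pi/4, -7/2):
  L = -6, M = 0, N = 0.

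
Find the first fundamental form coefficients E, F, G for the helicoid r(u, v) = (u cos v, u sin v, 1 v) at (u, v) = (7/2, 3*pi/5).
E = 1;  F = 0;  G = 53/4

Partials: r_u = (cos(v), sin(v), 0), r_v = (-u*sin(v), u*cos(v), 1). As functions of (u, v):
  E = r_u · r_u = 1,
  F = r_u · r_v = 0,
  G = r_v · r_v = u^2 + 1.
Evaluating at (u, v) = (7/2, 3*pi/5): E = 1, F = 0, G = 53/4.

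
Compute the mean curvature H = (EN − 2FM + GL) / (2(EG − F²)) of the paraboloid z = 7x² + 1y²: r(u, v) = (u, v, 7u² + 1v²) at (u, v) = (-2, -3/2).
H = 855*sqrt(794)/630436

With E = 196*u^2 + 1, F = 28*u*v, G = 4*v^2 + 1, L = 14/sqrt(196*u^2 + 4*v^2 + 1), M = 0, N = 2/sqrt(196*u^2 + 4*v^2 + 1), assemble
  H = (EN − 2FM + GL) / (2(EG − F²)) = 4*(49*u^2 + 7*v^2 + 2)/(196*u^2 + 4*v^2 + 1)^(3/2).
At (u, v) = (-2, -3/2): H = 855*sqrt(794)/630436.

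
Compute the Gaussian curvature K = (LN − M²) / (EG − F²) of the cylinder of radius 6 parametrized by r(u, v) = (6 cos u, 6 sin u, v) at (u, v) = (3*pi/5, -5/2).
K = 0

Coefficients of the first fundamental form: E = 36, F = 0, G = 1.
Coefficients of the second fundamental form: L = -6, M = 0, N = 0.
Assemble K = (LN − M²)/(EG − F²) = 0. At (u, v) = (3*pi/5, -5/2): K = 0.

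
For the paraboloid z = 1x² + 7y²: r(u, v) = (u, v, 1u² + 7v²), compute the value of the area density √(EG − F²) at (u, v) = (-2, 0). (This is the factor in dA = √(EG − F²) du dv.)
√(EG − F²)|_{(-2, 0)} = sqrt(17)

E = 4*u^2 + 1, F = 28*u*v, G = 196*v^2 + 1, so EG − F² = 4*u^2 + 196*v^2 + 1. Taking the positive square root: √(EG − F²) = sqrt(4*u^2 + 196*v^2 + 1). At (u, v) = (-2, 0): sqrt(17).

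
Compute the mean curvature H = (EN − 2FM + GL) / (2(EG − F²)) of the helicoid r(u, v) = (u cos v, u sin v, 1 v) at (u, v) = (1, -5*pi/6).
H = 0

With E = 1, F = 0, G = u^2 + 1, L = 0, M = -1/sqrt(u^2 + 1), N = 0, assemble
  H = (EN − 2FM + GL) / (2(EG − F²)) = 0.
At (u, v) = (1, -5*pi/6): H = 0.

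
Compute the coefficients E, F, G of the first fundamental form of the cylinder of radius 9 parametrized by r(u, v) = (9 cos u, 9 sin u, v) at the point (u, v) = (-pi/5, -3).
E = 81;  F = 0;  G = 1

Partials: r_u = (-9*sin(u), 9*cos(u), 0), r_v = (0, 0, 1). As functions of (u, v):
  E = r_u · r_u = 81,
  F = r_u · r_v = 0,
  G = r_v · r_v = 1.
Evaluating at (u, v) = (-pi/5, -3): E = 81, F = 0, G = 1.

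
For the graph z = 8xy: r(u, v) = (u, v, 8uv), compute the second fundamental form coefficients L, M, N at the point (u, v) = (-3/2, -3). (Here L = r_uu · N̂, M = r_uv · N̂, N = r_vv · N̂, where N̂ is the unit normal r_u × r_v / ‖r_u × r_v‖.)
L = 0;  M = 8*sqrt(721)/721;  N = 0

Compute the unit normal N̂(u, v) = (-8*v/sqrt(64*u^2 + 64*v^2 + 1), -8*u/sqrt(64*u^2 + 64*v^2 + 1), 1/sqrt(64*u^2 + 64*v^2 + 1)), and the second partials r_uu, r_uv, r_vv. Take dot products:
  L(u, v) = r_uu · N̂ = 0,
  M(u, v) = r_uv · N̂ = 8/sqrt(64*u^2 + 64*v^2 + 1),
  N(u, v) = r_vv · N̂ = 0.
Evaluating at (u, v) = (-3/2, -3):
  L = 0, M = 8*sqrt(721)/721, N = 0.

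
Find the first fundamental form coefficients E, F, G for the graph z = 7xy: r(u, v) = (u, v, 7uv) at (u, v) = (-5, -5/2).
E = 1229/4;  F = 1225/2;  G = 1226

Partials: r_u = (1, 0, 7*v), r_v = (0, 1, 7*u). As functions of (u, v):
  E = r_u · r_u = 49*v^2 + 1,
  F = r_u · r_v = 49*u*v,
  G = r_v · r_v = 49*u^2 + 1.
Evaluating at (u, v) = (-5, -5/2): E = 1229/4, F = 1225/2, G = 1226.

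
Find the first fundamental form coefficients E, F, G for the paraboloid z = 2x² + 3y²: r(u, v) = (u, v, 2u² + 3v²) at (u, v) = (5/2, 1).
E = 101;  F = 60;  G = 37

Partials: r_u = (1, 0, 4*u), r_v = (0, 1, 6*v). As functions of (u, v):
  E = r_u · r_u = 16*u^2 + 1,
  F = r_u · r_v = 24*u*v,
  G = r_v · r_v = 36*v^2 + 1.
Evaluating at (u, v) = (5/2, 1): E = 101, F = 60, G = 37.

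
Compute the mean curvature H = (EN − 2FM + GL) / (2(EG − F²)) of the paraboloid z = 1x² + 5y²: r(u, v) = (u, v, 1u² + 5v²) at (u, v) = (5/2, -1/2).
H = 52*sqrt(51)/867

With E = 4*u^2 + 1, F = 20*u*v, G = 100*v^2 + 1, L = 2/sqrt(4*u^2 + 100*v^2 + 1), M = 0, N = 10/sqrt(4*u^2 + 100*v^2 + 1), assemble
  H = (EN − 2FM + GL) / (2(EG − F²)) = 2*(10*u^2 + 50*v^2 + 3)/(4*u^2 + 100*v^2 + 1)^(3/2).
At (u, v) = (5/2, -1/2): H = 52*sqrt(51)/867.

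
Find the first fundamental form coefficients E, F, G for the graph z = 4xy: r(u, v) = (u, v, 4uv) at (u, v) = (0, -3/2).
E = 37;  F = 0;  G = 1

Partials: r_u = (1, 0, 4*v), r_v = (0, 1, 4*u). As functions of (u, v):
  E = r_u · r_u = 16*v^2 + 1,
  F = r_u · r_v = 16*u*v,
  G = r_v · r_v = 16*u^2 + 1.
Evaluating at (u, v) = (0, -3/2): E = 37, F = 0, G = 1.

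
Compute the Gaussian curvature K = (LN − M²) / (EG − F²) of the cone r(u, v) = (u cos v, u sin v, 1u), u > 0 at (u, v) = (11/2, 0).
K = 0

Coefficients of the first fundamental form: E = 2, F = 0, G = u^2.
Coefficients of the second fundamental form: L = 0, M = 0, N = sqrt(2)*u^2/(2*Abs(u)).
Assemble K = (LN − M²)/(EG − F²) = 0. At (u, v) = (11/2, 0): K = 0.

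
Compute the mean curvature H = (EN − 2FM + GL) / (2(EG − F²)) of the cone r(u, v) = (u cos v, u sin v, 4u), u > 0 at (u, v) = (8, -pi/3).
H = sqrt(17)/68

With E = 17, F = 0, G = u^2, L = 0, M = 0, N = 4*sqrt(17)*u^2/(17*Abs(u)), assemble
  H = (EN − 2FM + GL) / (2(EG − F²)) = 2*sqrt(17)/(17*Abs(u)).
At (u, v) = (8, -pi/3): H = sqrt(17)/68.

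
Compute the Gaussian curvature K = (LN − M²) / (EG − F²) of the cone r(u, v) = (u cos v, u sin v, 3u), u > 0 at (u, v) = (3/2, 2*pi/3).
K = 0

Coefficients of the first fundamental form: E = 10, F = 0, G = u^2.
Coefficients of the second fundamental form: L = 0, M = 0, N = 3*sqrt(10)*u^2/(10*Abs(u)).
Assemble K = (LN − M²)/(EG − F²) = 0. At (u, v) = (3/2, 2*pi/3): K = 0.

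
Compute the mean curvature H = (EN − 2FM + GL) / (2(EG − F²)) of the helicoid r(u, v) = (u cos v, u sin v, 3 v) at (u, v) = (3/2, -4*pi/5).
H = 0

With E = 1, F = 0, G = u^2 + 9, L = 0, M = -3/sqrt(u^2 + 9), N = 0, assemble
  H = (EN − 2FM + GL) / (2(EG − F²)) = 0.
At (u, v) = (3/2, -4*pi/5): H = 0.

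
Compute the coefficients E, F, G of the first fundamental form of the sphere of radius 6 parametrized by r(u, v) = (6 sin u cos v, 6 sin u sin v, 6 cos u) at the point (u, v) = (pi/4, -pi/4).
E = 36;  F = 0;  G = 18

Partials: r_u = (6*cos(u)*cos(v), 6*sin(v)*cos(u), -6*sin(u)), r_v = (-6*sin(u)*sin(v), 6*sin(u)*cos(v), 0). As functions of (u, v):
  E = r_u · r_u = 36,
  F = r_u · r_v = 0,
  G = r_v · r_v = 36*sin(u)^2.
Evaluating at (u, v) = (pi/4, -pi/4): E = 36, F = 0, G = 18.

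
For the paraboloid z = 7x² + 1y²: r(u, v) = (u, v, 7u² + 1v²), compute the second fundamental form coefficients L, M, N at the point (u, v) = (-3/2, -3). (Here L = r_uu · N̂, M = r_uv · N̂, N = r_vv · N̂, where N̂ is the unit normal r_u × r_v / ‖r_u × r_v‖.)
L = 7*sqrt(478)/239;  M = 0;  N = sqrt(478)/239

Compute the unit normal N̂(u, v) = (-14*u/sqrt(196*u^2 + 4*v^2 + 1), -2*v/sqrt(196*u^2 + 4*v^2 + 1), 1/sqrt(196*u^2 + 4*v^2 + 1)), and the second partials r_uu, r_uv, r_vv. Take dot products:
  L(u, v) = r_uu · N̂ = 14/sqrt(196*u^2 + 4*v^2 + 1),
  M(u, v) = r_uv · N̂ = 0,
  N(u, v) = r_vv · N̂ = 2/sqrt(196*u^2 + 4*v^2 + 1).
Evaluating at (u, v) = (-3/2, -3):
  L = 7*sqrt(478)/239, M = 0, N = sqrt(478)/239.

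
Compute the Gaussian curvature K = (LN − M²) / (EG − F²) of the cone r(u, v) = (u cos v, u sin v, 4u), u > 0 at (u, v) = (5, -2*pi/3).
K = 0

Coefficients of the first fundamental form: E = 17, F = 0, G = u^2.
Coefficients of the second fundamental form: L = 0, M = 0, N = 4*sqrt(17)*u^2/(17*Abs(u)).
Assemble K = (LN − M²)/(EG − F²) = 0. At (u, v) = (5, -2*pi/3): K = 0.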